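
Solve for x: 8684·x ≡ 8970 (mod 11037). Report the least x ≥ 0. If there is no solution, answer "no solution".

First find gcd(8684, 11037):
11037 = 1×8684 + 2353
8684 = 3×2353 + 1625
2353 = 1×1625 + 728
1625 = 2×728 + 169
728 = 4×169 + 52
169 = 3×52 + 13
52 = 4×13 + 0
gcd = 13 and 13 | 8970, so solutions exist. Divide through by 13: 668x ≡ 690 (mod 849).
Now find 668⁻¹ mod 849:
849 = 1·668 + 181
668 = 3·181 + 125
181 = 1·125 + 56
125 = 2·56 + 13
56 = 4·13 + 4
13 = 3·4 + 1
4 = 4·1 + 0
Back-substitute:
1 = 13 − 3·4
1 = −3·56 + 13·13
1 = 13·125 − 29·56
1 = −29·181 + 42·125
1 = 42·668 − 155·181
1 = −155·849 + 197·668
So 668⁻¹ ≡ 197 (mod 849).
Then x ≡ 197·690 ≡ 90 (mod 849); the smallest non-negative solution is x = 90.

90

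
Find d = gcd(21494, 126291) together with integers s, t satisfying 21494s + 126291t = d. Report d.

11

Repeated division:
126291 = 5*21494 + 18821
21494 = 1*18821 + 2673
18821 = 7*2673 + 110
2673 = 24*110 + 33
110 = 3*33 + 11
33 = 3*11 + 0
gcd(21494, 126291) = 11.
Back-substituting:
11 = 110 − 3·33
11 = −3·2673 + 73·110
11 = 73·18821 − 514·2673
11 = −514·21494 + 587·18821
11 = 587·126291 − 3449·21494
So 11 = (587)·126291 + (-3449)·21494.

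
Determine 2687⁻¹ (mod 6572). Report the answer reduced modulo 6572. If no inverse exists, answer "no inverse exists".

1739

Run Euclid on (6572, 2687):
6572 = 2×2687 + 1198
2687 = 2×1198 + 291
1198 = 4×291 + 34
291 = 8×34 + 19
34 = 1×19 + 15
19 = 1×15 + 4
15 = 3×4 + 3
4 = 1×3 + 1
3 = 3×1 + 0
Since gcd(2687, 6572) = 1, back-substitute to write 1 as a combination:
1 = 4 − 3
1 = −15 + 4·4
1 = 4·19 − 5·15
1 = −5·34 + 9·19
1 = 9·291 − 77·34
1 = −77·1198 + 317·291
1 = 317·2687 − 711·1198
1 = −711·6572 + 1739·2687
So 2687·1739 ≡ 1 (mod 6572).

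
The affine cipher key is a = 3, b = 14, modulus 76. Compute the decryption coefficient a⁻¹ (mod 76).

Extended Euclidean algorithm:
76 = 25·3 + 1
3 = 3·1 + 0
Since gcd(3, 76) = 1, back-substitute to write 1 as a combination:
1 = 76 − 25·3
So 3·(-25) ≡ 1 (mod 76), and -25 ≡ 51 (mod 76).

51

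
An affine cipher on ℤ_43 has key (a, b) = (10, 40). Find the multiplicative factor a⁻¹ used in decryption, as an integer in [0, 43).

Extended Euclidean algorithm:
43 = 4·10 + 3
10 = 3·3 + 1
3 = 3·1 + 0
gcd = 1, so the inverse exists. Back-substitute:
1 = 10 − 3·3
1 = −3·43 + 13·10
So 10·13 ≡ 1 (mod 43).

13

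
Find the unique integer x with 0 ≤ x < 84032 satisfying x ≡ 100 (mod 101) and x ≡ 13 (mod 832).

76557

Write x = 100 + 101·k. Then 101·k ≡ 13 − 100 ≡ 745 (mod 832).
Need 101⁻¹ mod 832. Extended Euclid on (832, 101):
832 = 8·101 + 24
101 = 4·24 + 5
24 = 4·5 + 4
5 = 1·4 + 1
4 = 4·1 + 0
Back-substitute:
1 = 5 − 4
1 = −24 + 5·5
1 = 5·101 − 21·24
1 = −21·832 + 173·101
101⁻¹ ≡ 173 (mod 832), so k ≡ 173·745 ≡ 757 (mod 832).
x = 100 + 101·757 = 76557.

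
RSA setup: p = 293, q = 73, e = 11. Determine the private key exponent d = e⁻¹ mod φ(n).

φ(n) = (p−1)(q−1) = 292·72 = 21024.
Need d with 11·d ≡ 1 (mod 21024). Apply the extended Euclidean algorithm:
21024 = 1911*11 + 3
11 = 3*3 + 2
3 = 1*2 + 1
2 = 2*1 + 0
Back-substitute:
1 = 3 − 2
1 = −11 + 4·3
1 = 4·21024 − 7645·11
So 11·(-7645) ≡ 1 (mod 21024), hence d ≡ -7645 ≡ 13379 (mod 21024).

13379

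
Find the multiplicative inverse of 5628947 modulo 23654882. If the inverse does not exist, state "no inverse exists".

gcd(23654882, 5628947) by repeated division:
23654882 = 4·5628947 + 1139094
5628947 = 4·1139094 + 1072571
1139094 = 1·1072571 + 66523
1072571 = 16·66523 + 8203
66523 = 8·8203 + 899
8203 = 9·899 + 112
899 = 8·112 + 3
112 = 37·3 + 1
3 = 3·1 + 0
Since gcd(5628947, 23654882) = 1, back-substitute to write 1 as a combination:
1 = 112 − 37·3
1 = −37·899 + 297·112
1 = 297·8203 − 2710·899
1 = −2710·66523 + 21977·8203
1 = 21977·1072571 − 354342·66523
1 = −354342·1139094 + 376319·1072571
1 = 376319·5628947 − 1859618·1139094
1 = −1859618·23654882 + 7814791·5628947
So 5628947·7814791 ≡ 1 (mod 23654882).

7814791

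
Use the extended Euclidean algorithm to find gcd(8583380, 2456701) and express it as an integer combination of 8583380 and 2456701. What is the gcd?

13

Apply Euclid's algorithm to 8583380 and 2456701:
8583380 = 3*2456701 + 1213277
2456701 = 2*1213277 + 30147
1213277 = 40*30147 + 7397
30147 = 4*7397 + 559
7397 = 13*559 + 130
559 = 4*130 + 39
130 = 3*39 + 13
39 = 3*13 + 0
gcd(8583380, 2456701) = 13.
Express as a combination:
13 = 130 − 3·39
13 = −3·559 + 13·130
13 = 13·7397 − 172·559
13 = −172·30147 + 701·7397
13 = 701·1213277 − 28212·30147
13 = −28212·2456701 + 57125·1213277
13 = 57125·8583380 − 199587·2456701
So 13 = (57125)·8583380 + (-199587)·2456701.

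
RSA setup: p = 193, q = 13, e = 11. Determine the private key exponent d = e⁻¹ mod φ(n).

419

φ(n) = (p−1)(q−1) = 192·12 = 2304.
Need d with 11·d ≡ 1 (mod 2304). Apply the extended Euclidean algorithm:
2304 = 209·11 + 5
11 = 2·5 + 1
5 = 5·1 + 0
Back-substitute:
1 = 11 − 2·5
1 = −2·2304 + 419·11
So 11·419 ≡ 1 (mod 2304), hence d = 419.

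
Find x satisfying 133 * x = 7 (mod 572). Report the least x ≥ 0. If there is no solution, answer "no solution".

First find gcd(133, 572):
572 = 4×133 + 40
133 = 3×40 + 13
40 = 3×13 + 1
13 = 13×1 + 0
gcd = 1, so a unique solution mod 572 exists.
Back-substitute for the Bézout coefficients:
1 = 40 − 3·13
1 = −3·133 + 10·40
1 = 10·572 − 43·133
So 133·(-43) ≡ 1 (mod 572), giving 133⁻¹ ≡ 529.
x ≡ 133⁻¹·7 ≡ 529·7 ≡ 271 (mod 572).

271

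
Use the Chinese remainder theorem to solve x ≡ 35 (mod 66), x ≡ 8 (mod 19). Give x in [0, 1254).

Write x = 35 + 66·k. Then 66·k ≡ 8 − 35 ≡ 11 (mod 19).
Need 66⁻¹ mod 19. Extended Euclid on (19, 9):
19 = 2*9 + 1
9 = 9*1 + 0
Back-substitute:
1 = 19 − 2·9
66⁻¹ ≡ 17 (mod 19), so k ≡ 17·11 ≡ 16 (mod 19).
x = 35 + 66·16 = 1091.

1091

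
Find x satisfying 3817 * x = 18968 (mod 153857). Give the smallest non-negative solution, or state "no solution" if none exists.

gcd(3817, 153857):
153857 = 40·3817 + 1177
3817 = 3·1177 + 286
1177 = 4·286 + 33
286 = 8·33 + 22
33 = 1·22 + 11
22 = 2·11 + 0
gcd = 11, but 11 ∤ 18968, so the congruence has no solution.

no solution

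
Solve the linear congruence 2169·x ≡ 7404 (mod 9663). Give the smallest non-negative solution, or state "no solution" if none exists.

First find gcd(2169, 9663):
9663 = 4*2169 + 987
2169 = 2*987 + 195
987 = 5*195 + 12
195 = 16*12 + 3
12 = 4*3 + 0
gcd = 3 and 3 | 7404, so solutions exist. Divide through by 3: 723x ≡ 2468 (mod 3221).
Now find 723⁻¹ mod 3221:
3221 = 4·723 + 329
723 = 2·329 + 65
329 = 5·65 + 4
65 = 16·4 + 1
4 = 4·1 + 0
Back-substitute:
1 = 65 − 16·4
1 = −16·329 + 81·65
1 = 81·723 − 178·329
1 = −178·3221 + 793·723
So 723⁻¹ ≡ 793 (mod 3221).
Then x ≡ 793·2468 ≡ 1977 (mod 3221); the smallest non-negative solution is x = 1977.

1977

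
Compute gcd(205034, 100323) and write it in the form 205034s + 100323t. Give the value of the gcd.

Euclidean algorithm:
205034 = 2·100323 + 4388
100323 = 22·4388 + 3787
4388 = 1·3787 + 601
3787 = 6·601 + 181
601 = 3·181 + 58
181 = 3·58 + 7
58 = 8·7 + 2
7 = 3·2 + 1
2 = 2·1 + 0
gcd(205034, 100323) = 1.
Express as a combination:
1 = 7 − 3·2
1 = −3·58 + 25·7
1 = 25·181 − 78·58
1 = −78·601 + 259·181
1 = 259·3787 − 1632·601
1 = −1632·4388 + 1891·3787
1 = 1891·100323 − 43234·4388
1 = −43234·205034 + 88359·100323
So 1 = (-43234)·205034 + (88359)·100323.

1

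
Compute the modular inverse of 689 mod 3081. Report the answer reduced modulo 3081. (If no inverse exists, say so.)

no inverse exists

Euclidean algorithm on 3081, 689:
3081 = 4*689 + 325
689 = 2*325 + 39
325 = 8*39 + 13
39 = 3*13 + 0
gcd(689, 3081) = 13 ≠ 1, so 689 has no multiplicative inverse modulo 3081.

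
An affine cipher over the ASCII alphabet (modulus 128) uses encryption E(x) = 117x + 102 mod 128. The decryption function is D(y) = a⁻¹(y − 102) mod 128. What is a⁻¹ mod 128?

93

Extended Euclidean algorithm:
128 = 1*117 + 11
117 = 10*11 + 7
11 = 1*7 + 4
7 = 1*4 + 3
4 = 1*3 + 1
3 = 3*1 + 0
The gcd is 1. Working backward:
1 = 4 − 3
1 = −7 + 2·4
1 = 2·11 − 3·7
1 = −3·117 + 32·11
1 = 32·128 − 35·117
Hence 117⁻¹ ≡ -35 ≡ 93 (mod 128).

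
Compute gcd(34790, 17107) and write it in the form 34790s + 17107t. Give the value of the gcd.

Repeated division:
34790 = 2×17107 + 576
17107 = 29×576 + 403
576 = 1×403 + 173
403 = 2×173 + 57
173 = 3×57 + 2
57 = 28×2 + 1
2 = 2×1 + 0
gcd(34790, 17107) = 1.
Working backward:
1 = 57 − 28·2
1 = −28·173 + 85·57
1 = 85·403 − 198·173
1 = −198·576 + 283·403
1 = 283·17107 − 8405·576
1 = −8405·34790 + 17093·17107
So 1 = (-8405)·34790 + (17093)·17107.

1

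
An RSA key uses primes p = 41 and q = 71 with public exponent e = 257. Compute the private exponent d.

2593

φ(n) = (p−1)(q−1) = 40·70 = 2800.
Need d with 257·d ≡ 1 (mod 2800). Apply the extended Euclidean algorithm:
2800 = 10*257 + 230
257 = 1*230 + 27
230 = 8*27 + 14
27 = 1*14 + 13
14 = 1*13 + 1
13 = 13*1 + 0
Back-substitute:
1 = 14 − 13
1 = −27 + 2·14
1 = 2·230 − 17·27
1 = −17·257 + 19·230
1 = 19·2800 − 207·257
So 257·(-207) ≡ 1 (mod 2800), hence d ≡ -207 ≡ 2593 (mod 2800).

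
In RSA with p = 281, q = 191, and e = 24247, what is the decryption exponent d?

φ(n) = (p−1)(q−1) = 280·190 = 53200.
Need d with 24247·d ≡ 1 (mod 53200). Apply the extended Euclidean algorithm:
53200 = 2·24247 + 4706
24247 = 5·4706 + 717
4706 = 6·717 + 404
717 = 1·404 + 313
404 = 1·313 + 91
313 = 3·91 + 40
91 = 2·40 + 11
40 = 3·11 + 7
11 = 1·7 + 4
7 = 1·4 + 3
4 = 1·3 + 1
3 = 3·1 + 0
Back-substitute:
1 = 4 − 3
1 = −7 + 2·4
1 = 2·11 − 3·7
1 = −3·40 + 11·11
1 = 11·91 − 25·40
1 = −25·313 + 86·91
1 = 86·404 − 111·313
1 = −111·717 + 197·404
1 = 197·4706 − 1293·717
1 = −1293·24247 + 6662·4706
1 = 6662·53200 − 14617·24247
So 24247·(-14617) ≡ 1 (mod 53200), hence d ≡ -14617 ≡ 38583 (mod 53200).

38583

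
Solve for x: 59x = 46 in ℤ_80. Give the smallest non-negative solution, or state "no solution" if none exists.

First find gcd(59, 80):
80 = 1*59 + 21
59 = 2*21 + 17
21 = 1*17 + 4
17 = 4*4 + 1
4 = 4*1 + 0
gcd = 1, so a unique solution mod 80 exists.
Back-substitute for the Bézout coefficients:
1 = 17 − 4·4
1 = −4·21 + 5·17
1 = 5·59 − 14·21
1 = −14·80 + 19·59
So 59·(19) ≡ 1 (mod 80), giving 59⁻¹ ≡ 19.
x ≡ 59⁻¹·46 ≡ 19·46 ≡ 74 (mod 80).

74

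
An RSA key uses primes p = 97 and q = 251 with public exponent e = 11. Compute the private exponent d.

φ(n) = (p−1)(q−1) = 96·250 = 24000.
Need d with 11·d ≡ 1 (mod 24000). Apply the extended Euclidean algorithm:
24000 = 2181*11 + 9
11 = 1*9 + 2
9 = 4*2 + 1
2 = 2*1 + 0
Back-substitute:
1 = 9 − 4·2
1 = −4·11 + 5·9
1 = 5·24000 − 10909·11
So 11·(-10909) ≡ 1 (mod 24000), hence d ≡ -10909 ≡ 13091 (mod 24000).

13091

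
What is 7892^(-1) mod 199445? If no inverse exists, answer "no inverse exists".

Run Euclid on (199445, 7892):
199445 = 25×7892 + 2145
7892 = 3×2145 + 1457
2145 = 1×1457 + 688
1457 = 2×688 + 81
688 = 8×81 + 40
81 = 2×40 + 1
40 = 40×1 + 0
gcd = 1, so the inverse exists. Back-substitute:
1 = 81 − 2·40
1 = −2·688 + 17·81
1 = 17·1457 − 36·688
1 = −36·2145 + 53·1457
1 = 53·7892 − 195·2145
1 = −195·199445 + 4928·7892
So 7892·4928 ≡ 1 (mod 199445).

4928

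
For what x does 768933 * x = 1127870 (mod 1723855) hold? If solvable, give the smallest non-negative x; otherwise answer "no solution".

First find gcd(768933, 1723855):
1723855 = 2×768933 + 185989
768933 = 4×185989 + 24977
185989 = 7×24977 + 11150
24977 = 2×11150 + 2677
11150 = 4×2677 + 442
2677 = 6×442 + 25
442 = 17×25 + 17
25 = 1×17 + 8
17 = 2×8 + 1
8 = 8×1 + 0
gcd = 1, so a unique solution mod 1723855 exists.
Back-substitute for the Bézout coefficients:
1 = 17 − 2·8
1 = −2·25 + 3·17
1 = 3·442 − 53·25
1 = −53·2677 + 321·442
1 = 321·11150 − 1337·2677
1 = −1337·24977 + 2995·11150
1 = 2995·185989 − 22302·24977
1 = −22302·768933 + 92203·185989
1 = 92203·1723855 − 206708·768933
So 768933·(-206708) ≡ 1 (mod 1723855), giving 768933⁻¹ ≡ 1517147.
x ≡ 768933⁻¹·1127870 ≡ 1517147·1127870 ≡ 1293660 (mod 1723855).

1293660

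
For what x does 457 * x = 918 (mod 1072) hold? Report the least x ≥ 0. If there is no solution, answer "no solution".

First find gcd(457, 1072):
1072 = 2·457 + 158
457 = 2·158 + 141
158 = 1·141 + 17
141 = 8·17 + 5
17 = 3·5 + 2
5 = 2·2 + 1
2 = 2·1 + 0
gcd = 1, so a unique solution mod 1072 exists.
Back-substitute for the Bézout coefficients:
1 = 5 − 2·2
1 = −2·17 + 7·5
1 = 7·141 − 58·17
1 = −58·158 + 65·141
1 = 65·457 − 188·158
1 = −188·1072 + 441·457
So 457·(441) ≡ 1 (mod 1072), giving 457⁻¹ ≡ 441.
x ≡ 457⁻¹·918 ≡ 441·918 ≡ 694 (mod 1072).

694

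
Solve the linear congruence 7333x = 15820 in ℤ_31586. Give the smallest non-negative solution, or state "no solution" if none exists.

19002

First find gcd(7333, 31586):
31586 = 4·7333 + 2254
7333 = 3·2254 + 571
2254 = 3·571 + 541
571 = 1·541 + 30
541 = 18·30 + 1
30 = 30·1 + 0
gcd = 1, so a unique solution mod 31586 exists.
Back-substitute for the Bézout coefficients:
1 = 541 − 18·30
1 = −18·571 + 19·541
1 = 19·2254 − 75·571
1 = −75·7333 + 244·2254
1 = 244·31586 − 1051·7333
So 7333·(-1051) ≡ 1 (mod 31586), giving 7333⁻¹ ≡ 30535.
x ≡ 7333⁻¹·15820 ≡ 30535·15820 ≡ 19002 (mod 31586).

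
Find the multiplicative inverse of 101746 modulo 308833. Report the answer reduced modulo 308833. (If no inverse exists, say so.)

8247

Run Euclid on (308833, 101746):
308833 = 3×101746 + 3595
101746 = 28×3595 + 1086
3595 = 3×1086 + 337
1086 = 3×337 + 75
337 = 4×75 + 37
75 = 2×37 + 1
37 = 37×1 + 0
Since gcd(101746, 308833) = 1, back-substitute to write 1 as a combination:
1 = 75 − 2·37
1 = −2·337 + 9·75
1 = 9·1086 − 29·337
1 = −29·3595 + 96·1086
1 = 96·101746 − 2717·3595
1 = −2717·308833 + 8247·101746
So 101746·8247 ≡ 1 (mod 308833).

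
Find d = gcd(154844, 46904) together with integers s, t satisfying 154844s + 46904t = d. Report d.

4

Apply Euclid's algorithm to 154844 and 46904:
154844 = 3×46904 + 14132
46904 = 3×14132 + 4508
14132 = 3×4508 + 608
4508 = 7×608 + 252
608 = 2×252 + 104
252 = 2×104 + 44
104 = 2×44 + 16
44 = 2×16 + 12
16 = 1×12 + 4
12 = 3×4 + 0
gcd(154844, 46904) = 4.
Working backward:
4 = 16 − 12
4 = −44 + 3·16
4 = 3·104 − 7·44
4 = −7·252 + 17·104
4 = 17·608 − 41·252
4 = −41·4508 + 304·608
4 = 304·14132 − 953·4508
4 = −953·46904 + 3163·14132
4 = 3163·154844 − 10442·46904
So 4 = (3163)·154844 + (-10442)·46904.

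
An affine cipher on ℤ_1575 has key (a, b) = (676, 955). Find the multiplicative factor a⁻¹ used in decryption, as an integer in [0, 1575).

226

gcd(1575, 676) by repeated division:
1575 = 2*676 + 223
676 = 3*223 + 7
223 = 31*7 + 6
7 = 1*6 + 1
6 = 6*1 + 0
The gcd is 1. Working backward:
1 = 7 − 6
1 = −223 + 32·7
1 = 32·676 − 97·223
1 = −97·1575 + 226·676
So 676·226 ≡ 1 (mod 1575).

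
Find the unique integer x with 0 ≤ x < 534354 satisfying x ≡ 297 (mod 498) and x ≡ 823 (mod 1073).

Write x = 297 + 498·k. Then 498·k ≡ 823 − 297 ≡ 526 (mod 1073).
Need 498⁻¹ mod 1073. Extended Euclid on (1073, 498):
1073 = 2·498 + 77
498 = 6·77 + 36
77 = 2·36 + 5
36 = 7·5 + 1
5 = 5·1 + 0
Back-substitute:
1 = 36 − 7·5
1 = −7·77 + 15·36
1 = 15·498 − 97·77
1 = −97·1073 + 209·498
498⁻¹ ≡ 209 (mod 1073), so k ≡ 209·526 ≡ 488 (mod 1073).
x = 297 + 498·488 = 243321.

243321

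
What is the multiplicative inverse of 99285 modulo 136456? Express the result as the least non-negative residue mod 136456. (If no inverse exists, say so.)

41189

Run Euclid on (136456, 99285):
136456 = 1·99285 + 37171
99285 = 2·37171 + 24943
37171 = 1·24943 + 12228
24943 = 2·12228 + 487
12228 = 25·487 + 53
487 = 9·53 + 10
53 = 5·10 + 3
10 = 3·3 + 1
3 = 3·1 + 0
The gcd is 1. Working backward:
1 = 10 − 3·3
1 = −3·53 + 16·10
1 = 16·487 − 147·53
1 = −147·12228 + 3691·487
1 = 3691·24943 − 7529·12228
1 = −7529·37171 + 11220·24943
1 = 11220·99285 − 29969·37171
1 = −29969·136456 + 41189·99285
So 99285·41189 ≡ 1 (mod 136456).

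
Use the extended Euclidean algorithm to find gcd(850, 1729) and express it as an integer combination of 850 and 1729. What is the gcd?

Repeated division:
1729 = 2*850 + 29
850 = 29*29 + 9
29 = 3*9 + 2
9 = 4*2 + 1
2 = 2*1 + 0
gcd(850, 1729) = 1.
Express as a combination:
1 = 9 − 4·2
1 = −4·29 + 13·9
1 = 13·850 − 381·29
1 = −381·1729 + 775·850
So 1 = (-381)·1729 + (775)·850.

1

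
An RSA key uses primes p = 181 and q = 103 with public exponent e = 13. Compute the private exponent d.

φ(n) = (p−1)(q−1) = 180·102 = 18360.
Need d with 13·d ≡ 1 (mod 18360). Apply the extended Euclidean algorithm:
18360 = 1412×13 + 4
13 = 3×4 + 1
4 = 4×1 + 0
Back-substitute:
1 = 13 − 3·4
1 = −3·18360 + 4237·13
So 13·4237 ≡ 1 (mod 18360), hence d = 4237.

4237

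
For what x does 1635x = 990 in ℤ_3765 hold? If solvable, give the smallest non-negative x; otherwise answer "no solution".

247

First find gcd(1635, 3765):
3765 = 2*1635 + 495
1635 = 3*495 + 150
495 = 3*150 + 45
150 = 3*45 + 15
45 = 3*15 + 0
gcd = 15 and 15 | 990, so solutions exist. Divide through by 15: 109x ≡ 66 (mod 251).
Now find 109⁻¹ mod 251:
251 = 2*109 + 33
109 = 3*33 + 10
33 = 3*10 + 3
10 = 3*3 + 1
3 = 3*1 + 0
Back-substitute:
1 = 10 − 3·3
1 = −3·33 + 10·10
1 = 10·109 − 33·33
1 = −33·251 + 76·109
So 109⁻¹ ≡ 76 (mod 251).
Then x ≡ 76·66 ≡ 247 (mod 251); the smallest non-negative solution is x = 247.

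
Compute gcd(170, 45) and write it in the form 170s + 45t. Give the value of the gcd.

Apply Euclid's algorithm to 170 and 45:
170 = 3×45 + 35
45 = 1×35 + 10
35 = 3×10 + 5
10 = 2×5 + 0
gcd(170, 45) = 5.
Working backward:
5 = 35 − 3·10
5 = −3·45 + 4·35
5 = 4·170 − 15·45
So 5 = (4)·170 + (-15)·45.

5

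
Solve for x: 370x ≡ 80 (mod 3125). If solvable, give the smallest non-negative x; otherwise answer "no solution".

34

First find gcd(370, 3125):
3125 = 8×370 + 165
370 = 2×165 + 40
165 = 4×40 + 5
40 = 8×5 + 0
gcd = 5 and 5 | 80, so solutions exist. Divide through by 5: 74x ≡ 16 (mod 625).
Now find 74⁻¹ mod 625:
625 = 8×74 + 33
74 = 2×33 + 8
33 = 4×8 + 1
8 = 8×1 + 0
Back-substitute:
1 = 33 − 4·8
1 = −4·74 + 9·33
1 = 9·625 − 76·74
So 74·(-76) ≡ 1 (mod 625), i.e. 74⁻¹ ≡ 549.
Then x ≡ 549·16 ≡ 34 (mod 625); the smallest non-negative solution is x = 34.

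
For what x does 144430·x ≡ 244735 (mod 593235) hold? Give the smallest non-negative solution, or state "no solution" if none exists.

28117

First find gcd(144430, 593235):
593235 = 4*144430 + 15515
144430 = 9*15515 + 4795
15515 = 3*4795 + 1130
4795 = 4*1130 + 275
1130 = 4*275 + 30
275 = 9*30 + 5
30 = 6*5 + 0
gcd = 5 and 5 | 244735, so solutions exist. Divide through by 5: 28886x ≡ 48947 (mod 118647).
Now find 28886⁻¹ mod 118647:
118647 = 4*28886 + 3103
28886 = 9*3103 + 959
3103 = 3*959 + 226
959 = 4*226 + 55
226 = 4*55 + 6
55 = 9*6 + 1
6 = 6*1 + 0
Back-substitute:
1 = 55 − 9·6
1 = −9·226 + 37·55
1 = 37·959 − 157·226
1 = −157·3103 + 508·959
1 = 508·28886 − 4729·3103
1 = −4729·118647 + 19424·28886
So 28886⁻¹ ≡ 19424 (mod 118647).
Then x ≡ 19424·48947 ≡ 28117 (mod 118647); the smallest non-negative solution is x = 28117.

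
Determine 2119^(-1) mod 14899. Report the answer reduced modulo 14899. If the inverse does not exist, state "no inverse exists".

4289

Run Euclid on (14899, 2119):
14899 = 7×2119 + 66
2119 = 32×66 + 7
66 = 9×7 + 3
7 = 2×3 + 1
3 = 3×1 + 0
gcd = 1, so the inverse exists. Back-substitute:
1 = 7 − 2·3
1 = −2·66 + 19·7
1 = 19·2119 − 610·66
1 = −610·14899 + 4289·2119
So 2119·4289 ≡ 1 (mod 14899).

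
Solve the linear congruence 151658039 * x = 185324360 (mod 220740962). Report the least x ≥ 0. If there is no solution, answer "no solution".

First find gcd(151658039, 220740962):
220740962 = 1·151658039 + 69082923
151658039 = 2·69082923 + 13492193
69082923 = 5·13492193 + 1621958
13492193 = 8·1621958 + 516529
1621958 = 3·516529 + 72371
516529 = 7·72371 + 9932
72371 = 7·9932 + 2847
9932 = 3·2847 + 1391
2847 = 2·1391 + 65
1391 = 21·65 + 26
65 = 2·26 + 13
26 = 2·13 + 0
gcd = 13 and 13 | 185324360, so solutions exist. Divide through by 13: 11666003x ≡ 14255720 (mod 16980074).
Now find 11666003⁻¹ mod 16980074:
16980074 = 1·11666003 + 5314071
11666003 = 2·5314071 + 1037861
5314071 = 5·1037861 + 124766
1037861 = 8·124766 + 39733
124766 = 3·39733 + 5567
39733 = 7·5567 + 764
5567 = 7·764 + 219
764 = 3·219 + 107
219 = 2·107 + 5
107 = 21·5 + 2
5 = 2·2 + 1
2 = 2·1 + 0
Back-substitute:
1 = 5 − 2·2
1 = −2·107 + 43·5
1 = 43·219 − 88·107
1 = −88·764 + 307·219
1 = 307·5567 − 2237·764
1 = −2237·39733 + 15966·5567
1 = 15966·124766 − 50135·39733
1 = −50135·1037861 + 417046·124766
1 = 417046·5314071 − 2135365·1037861
1 = −2135365·11666003 + 4687776·5314071
1 = 4687776·16980074 − 6823141·11666003
So 11666003·(-6823141) ≡ 1 (mod 16980074), i.e. 11666003⁻¹ ≡ 10156933.
Then x ≡ 10156933·14255720 ≡ 4125672 (mod 16980074); the smallest non-negative solution is x = 4125672.

4125672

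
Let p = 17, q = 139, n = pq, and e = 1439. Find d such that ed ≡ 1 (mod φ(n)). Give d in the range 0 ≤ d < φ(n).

959

φ(n) = (p−1)(q−1) = 16·138 = 2208.
Need d with 1439·d ≡ 1 (mod 2208). Apply the extended Euclidean algorithm:
2208 = 1·1439 + 769
1439 = 1·769 + 670
769 = 1·670 + 99
670 = 6·99 + 76
99 = 1·76 + 23
76 = 3·23 + 7
23 = 3·7 + 2
7 = 3·2 + 1
2 = 2·1 + 0
Back-substitute:
1 = 7 − 3·2
1 = −3·23 + 10·7
1 = 10·76 − 33·23
1 = −33·99 + 43·76
1 = 43·670 − 291·99
1 = −291·769 + 334·670
1 = 334·1439 − 625·769
1 = −625·2208 + 959·1439
So 1439·959 ≡ 1 (mod 2208), hence d = 959.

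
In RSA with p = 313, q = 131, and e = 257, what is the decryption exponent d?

φ(n) = (p−1)(q−1) = 312·130 = 40560.
Need d with 257·d ≡ 1 (mod 40560). Apply the extended Euclidean algorithm:
40560 = 157×257 + 211
257 = 1×211 + 46
211 = 4×46 + 27
46 = 1×27 + 19
27 = 1×19 + 8
19 = 2×8 + 3
8 = 2×3 + 2
3 = 1×2 + 1
2 = 2×1 + 0
Back-substitute:
1 = 3 − 2
1 = −8 + 3·3
1 = 3·19 − 7·8
1 = −7·27 + 10·19
1 = 10·46 − 17·27
1 = −17·211 + 78·46
1 = 78·257 − 95·211
1 = −95·40560 + 14993·257
So 257·14993 ≡ 1 (mod 40560), hence d = 14993.

14993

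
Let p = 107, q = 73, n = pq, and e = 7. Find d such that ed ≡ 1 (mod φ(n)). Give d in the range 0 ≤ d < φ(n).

φ(n) = (p−1)(q−1) = 106·72 = 7632.
Need d with 7·d ≡ 1 (mod 7632). Apply the extended Euclidean algorithm:
7632 = 1090×7 + 2
7 = 3×2 + 1
2 = 2×1 + 0
Back-substitute:
1 = 7 − 3·2
1 = −3·7632 + 3271·7
So 7·3271 ≡ 1 (mod 7632), hence d = 3271.

3271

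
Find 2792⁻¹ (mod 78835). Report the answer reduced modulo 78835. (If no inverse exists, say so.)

24763

Run Euclid on (78835, 2792):
78835 = 28×2792 + 659
2792 = 4×659 + 156
659 = 4×156 + 35
156 = 4×35 + 16
35 = 2×16 + 3
16 = 5×3 + 1
3 = 3×1 + 0
The gcd is 1. Working backward:
1 = 16 − 5·3
1 = −5·35 + 11·16
1 = 11·156 − 49·35
1 = −49·659 + 207·156
1 = 207·2792 − 877·659
1 = −877·78835 + 24763·2792
So 2792·24763 ≡ 1 (mod 78835).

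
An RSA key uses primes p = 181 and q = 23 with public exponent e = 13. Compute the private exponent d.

φ(n) = (p−1)(q−1) = 180·22 = 3960.
Need d with 13·d ≡ 1 (mod 3960). Apply the extended Euclidean algorithm:
3960 = 304*13 + 8
13 = 1*8 + 5
8 = 1*5 + 3
5 = 1*3 + 2
3 = 1*2 + 1
2 = 2*1 + 0
Back-substitute:
1 = 3 − 2
1 = −5 + 2·3
1 = 2·8 − 3·5
1 = −3·13 + 5·8
1 = 5·3960 − 1523·13
So 13·(-1523) ≡ 1 (mod 3960), hence d ≡ -1523 ≡ 2437 (mod 3960).

2437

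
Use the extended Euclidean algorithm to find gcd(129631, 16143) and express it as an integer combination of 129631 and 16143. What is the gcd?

Euclidean algorithm:
129631 = 8*16143 + 487
16143 = 33*487 + 72
487 = 6*72 + 55
72 = 1*55 + 17
55 = 3*17 + 4
17 = 4*4 + 1
4 = 4*1 + 0
gcd(129631, 16143) = 1.
Working backward:
1 = 17 − 4·4
1 = −4·55 + 13·17
1 = 13·72 − 17·55
1 = −17·487 + 115·72
1 = 115·16143 − 3812·487
1 = −3812·129631 + 30611·16143
So 1 = (-3812)·129631 + (30611)·16143.

1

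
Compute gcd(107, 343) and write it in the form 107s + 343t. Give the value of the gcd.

1

Apply Euclid's algorithm to 343 and 107:
343 = 3*107 + 22
107 = 4*22 + 19
22 = 1*19 + 3
19 = 6*3 + 1
3 = 3*1 + 0
gcd(107, 343) = 1.
Back-substituting:
1 = 19 − 6·3
1 = −6·22 + 7·19
1 = 7·107 − 34·22
1 = −34·343 + 109·107
So 1 = (-34)·343 + (109)·107.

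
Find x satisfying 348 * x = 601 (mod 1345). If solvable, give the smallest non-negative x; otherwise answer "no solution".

First find gcd(348, 1345):
1345 = 3×348 + 301
348 = 1×301 + 47
301 = 6×47 + 19
47 = 2×19 + 9
19 = 2×9 + 1
9 = 9×1 + 0
gcd = 1, so a unique solution mod 1345 exists.
Back-substitute for the Bézout coefficients:
1 = 19 − 2·9
1 = −2·47 + 5·19
1 = 5·301 − 32·47
1 = −32·348 + 37·301
1 = 37·1345 − 143·348
So 348·(-143) ≡ 1 (mod 1345), giving 348⁻¹ ≡ 1202.
x ≡ 348⁻¹·601 ≡ 1202·601 ≡ 137 (mod 1345).

137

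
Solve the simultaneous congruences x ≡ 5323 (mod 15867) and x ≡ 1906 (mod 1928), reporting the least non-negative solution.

Write x = 5323 + 15867·k. Then 15867·k ≡ 1906 − 5323 ≡ 439 (mod 1928).
Need 15867⁻¹ mod 1928. Extended Euclid on (1928, 443):
1928 = 4·443 + 156
443 = 2·156 + 131
156 = 1·131 + 25
131 = 5·25 + 6
25 = 4·6 + 1
6 = 6·1 + 0
Back-substitute:
1 = 25 − 4·6
1 = −4·131 + 21·25
1 = 21·156 − 25·131
1 = −25·443 + 71·156
1 = 71·1928 − 309·443
15867⁻¹ ≡ 1619 (mod 1928), so k ≡ 1619·439 ≡ 1237 (mod 1928).
x = 5323 + 15867·1237 = 19632802.

19632802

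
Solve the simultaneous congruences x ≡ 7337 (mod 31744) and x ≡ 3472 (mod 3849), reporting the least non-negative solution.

Write x = 7337 + 31744·k. Then 31744·k ≡ 3472 − 7337 ≡ 3833 (mod 3849).
Need 31744⁻¹ mod 3849. Extended Euclid on (3849, 952):
3849 = 4*952 + 41
952 = 23*41 + 9
41 = 4*9 + 5
9 = 1*5 + 4
5 = 1*4 + 1
4 = 4*1 + 0
Back-substitute:
1 = 5 − 4
1 = −9 + 2·5
1 = 2·41 − 9·9
1 = −9·952 + 209·41
1 = 209·3849 − 845·952
31744⁻¹ ≡ 3004 (mod 3849), so k ≡ 3004·3833 ≡ 1973 (mod 3849).
x = 7337 + 31744·1973 = 62638249.

62638249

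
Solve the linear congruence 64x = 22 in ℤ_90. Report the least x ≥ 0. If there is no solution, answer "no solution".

First find gcd(64, 90):
90 = 1·64 + 26
64 = 2·26 + 12
26 = 2·12 + 2
12 = 6·2 + 0
gcd = 2 and 2 | 22, so solutions exist. Divide through by 2: 32x ≡ 11 (mod 45).
Now find 32⁻¹ mod 45:
45 = 1·32 + 13
32 = 2·13 + 6
13 = 2·6 + 1
6 = 6·1 + 0
Back-substitute:
1 = 13 − 2·6
1 = −2·32 + 5·13
1 = 5·45 − 7·32
So 32·(-7) ≡ 1 (mod 45), i.e. 32⁻¹ ≡ 38.
Then x ≡ 38·11 ≡ 13 (mod 45); the smallest non-negative solution is x = 13.

13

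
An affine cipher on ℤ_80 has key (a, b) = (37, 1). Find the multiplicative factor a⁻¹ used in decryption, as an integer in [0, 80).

Run Euclid on (80, 37):
80 = 2*37 + 6
37 = 6*6 + 1
6 = 6*1 + 0
The gcd is 1. Working backward:
1 = 37 − 6·6
1 = −6·80 + 13·37
So 37·13 ≡ 1 (mod 80).

13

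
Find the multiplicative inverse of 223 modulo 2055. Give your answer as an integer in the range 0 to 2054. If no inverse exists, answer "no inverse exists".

1327

Apply the Euclidean algorithm to 2055 and 223:
2055 = 9·223 + 48
223 = 4·48 + 31
48 = 1·31 + 17
31 = 1·17 + 14
17 = 1·14 + 3
14 = 4·3 + 2
3 = 1·2 + 1
2 = 2·1 + 0
The gcd is 1. Working backward:
1 = 3 − 2
1 = −14 + 5·3
1 = 5·17 − 6·14
1 = −6·31 + 11·17
1 = 11·48 − 17·31
1 = −17·223 + 79·48
1 = 79·2055 − 728·223
So 223·(-728) ≡ 1 (mod 2055), and -728 ≡ 1327 (mod 2055).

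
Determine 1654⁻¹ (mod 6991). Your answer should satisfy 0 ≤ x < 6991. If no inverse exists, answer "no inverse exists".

5947

gcd(6991, 1654) by repeated division:
6991 = 4×1654 + 375
1654 = 4×375 + 154
375 = 2×154 + 67
154 = 2×67 + 20
67 = 3×20 + 7
20 = 2×7 + 6
7 = 1×6 + 1
6 = 6×1 + 0
Since gcd(1654, 6991) = 1, back-substitute to write 1 as a combination:
1 = 7 − 6
1 = −20 + 3·7
1 = 3·67 − 10·20
1 = −10·154 + 23·67
1 = 23·375 − 56·154
1 = −56·1654 + 247·375
1 = 247·6991 − 1044·1654
Hence 1654⁻¹ ≡ -1044 ≡ 5947 (mod 6991).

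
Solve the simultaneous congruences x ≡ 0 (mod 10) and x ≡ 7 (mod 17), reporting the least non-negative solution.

160

Write x = 0 + 10·k. Then 10·k ≡ 7 − 0 ≡ 7 (mod 17).
Need 10⁻¹ mod 17. Extended Euclid on (17, 10):
17 = 1*10 + 7
10 = 1*7 + 3
7 = 2*3 + 1
3 = 3*1 + 0
Back-substitute:
1 = 7 − 2·3
1 = −2·10 + 3·7
1 = 3·17 − 5·10
10⁻¹ ≡ 12 (mod 17), so k ≡ 12·7 ≡ 16 (mod 17).
x = 0 + 10·16 = 160.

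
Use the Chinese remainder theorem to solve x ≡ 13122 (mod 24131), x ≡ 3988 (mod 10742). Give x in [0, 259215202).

Write x = 13122 + 24131·k. Then 24131·k ≡ 3988 − 13122 ≡ 1608 (mod 10742).
Need 24131⁻¹ mod 10742. Extended Euclid on (10742, 2647):
10742 = 4×2647 + 154
2647 = 17×154 + 29
154 = 5×29 + 9
29 = 3×9 + 2
9 = 4×2 + 1
2 = 2×1 + 0
Back-substitute:
1 = 9 − 4·2
1 = −4·29 + 13·9
1 = 13·154 − 69·29
1 = −69·2647 + 1186·154
1 = 1186·10742 − 4813·2647
24131⁻¹ ≡ 5929 (mod 10742), so k ≡ 5929·1608 ≡ 5678 (mod 10742).
x = 13122 + 24131·5678 = 137028940.

137028940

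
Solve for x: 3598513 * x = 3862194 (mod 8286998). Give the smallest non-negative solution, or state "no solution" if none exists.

2922398

First find gcd(3598513, 8286998):
8286998 = 2*3598513 + 1089972
3598513 = 3*1089972 + 328597
1089972 = 3*328597 + 104181
328597 = 3*104181 + 16054
104181 = 6*16054 + 7857
16054 = 2*7857 + 340
7857 = 23*340 + 37
340 = 9*37 + 7
37 = 5*7 + 2
7 = 3*2 + 1
2 = 2*1 + 0
gcd = 1, so a unique solution mod 8286998 exists.
Back-substitute for the Bézout coefficients:
1 = 7 − 3·2
1 = −3·37 + 16·7
1 = 16·340 − 147·37
1 = −147·7857 + 3397·340
1 = 3397·16054 − 6941·7857
1 = −6941·104181 + 45043·16054
1 = 45043·328597 − 142070·104181
1 = −142070·1089972 + 471253·328597
1 = 471253·3598513 − 1555829·1089972
1 = −1555829·8286998 + 3582911·3598513
So 3598513·(3582911) ≡ 1 (mod 8286998), giving 3598513⁻¹ ≡ 3582911.
x ≡ 3598513⁻¹·3862194 ≡ 3582911·3862194 ≡ 2922398 (mod 8286998).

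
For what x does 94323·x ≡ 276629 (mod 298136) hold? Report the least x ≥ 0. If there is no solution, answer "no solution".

210215

First find gcd(94323, 298136):
298136 = 3·94323 + 15167
94323 = 6·15167 + 3321
15167 = 4·3321 + 1883
3321 = 1·1883 + 1438
1883 = 1·1438 + 445
1438 = 3·445 + 103
445 = 4·103 + 33
103 = 3·33 + 4
33 = 8·4 + 1
4 = 4·1 + 0
gcd = 1, so a unique solution mod 298136 exists.
Back-substitute for the Bézout coefficients:
1 = 33 − 8·4
1 = −8·103 + 25·33
1 = 25·445 − 108·103
1 = −108·1438 + 349·445
1 = 349·1883 − 457·1438
1 = −457·3321 + 806·1883
1 = 806·15167 − 3681·3321
1 = −3681·94323 + 22892·15167
1 = 22892·298136 − 72357·94323
So 94323·(-72357) ≡ 1 (mod 298136), giving 94323⁻¹ ≡ 225779.
x ≡ 94323⁻¹·276629 ≡ 225779·276629 ≡ 210215 (mod 298136).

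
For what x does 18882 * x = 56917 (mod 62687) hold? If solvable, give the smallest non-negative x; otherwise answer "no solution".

First find gcd(18882, 62687):
62687 = 3×18882 + 6041
18882 = 3×6041 + 759
6041 = 7×759 + 728
759 = 1×728 + 31
728 = 23×31 + 15
31 = 2×15 + 1
15 = 15×1 + 0
gcd = 1, so a unique solution mod 62687 exists.
Back-substitute for the Bézout coefficients:
1 = 31 − 2·15
1 = −2·728 + 47·31
1 = 47·759 − 49·728
1 = −49·6041 + 390·759
1 = 390·18882 − 1219·6041
1 = −1219·62687 + 4047·18882
So 18882·(4047) ≡ 1 (mod 62687), giving 18882⁻¹ ≡ 4047.
x ≡ 18882⁻¹·56917 ≡ 4047·56917 ≡ 31061 (mod 62687).

31061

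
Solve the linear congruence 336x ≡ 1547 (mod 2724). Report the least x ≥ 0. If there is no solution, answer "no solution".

gcd(336, 2724):
2724 = 8×336 + 36
336 = 9×36 + 12
36 = 3×12 + 0
gcd = 12, but 12 ∤ 1547, so the congruence has no solution.

no solution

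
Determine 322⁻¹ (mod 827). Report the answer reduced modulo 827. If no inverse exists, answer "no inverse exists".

357

Extended Euclidean algorithm:
827 = 2·322 + 183
322 = 1·183 + 139
183 = 1·139 + 44
139 = 3·44 + 7
44 = 6·7 + 2
7 = 3·2 + 1
2 = 2·1 + 0
The gcd is 1. Working backward:
1 = 7 − 3·2
1 = −3·44 + 19·7
1 = 19·139 − 60·44
1 = −60·183 + 79·139
1 = 79·322 − 139·183
1 = −139·827 + 357·322
So 322·357 ≡ 1 (mod 827).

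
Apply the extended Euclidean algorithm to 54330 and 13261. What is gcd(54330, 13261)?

Apply Euclid's algorithm to 54330 and 13261:
54330 = 4·13261 + 1286
13261 = 10·1286 + 401
1286 = 3·401 + 83
401 = 4·83 + 69
83 = 1·69 + 14
69 = 4·14 + 13
14 = 1·13 + 1
13 = 13·1 + 0
gcd(54330, 13261) = 1.
Express as a combination:
1 = 14 − 13
1 = −69 + 5·14
1 = 5·83 − 6·69
1 = −6·401 + 29·83
1 = 29·1286 − 93·401
1 = −93·13261 + 959·1286
1 = 959·54330 − 3929·13261
So 1 = (959)·54330 + (-3929)·13261.

1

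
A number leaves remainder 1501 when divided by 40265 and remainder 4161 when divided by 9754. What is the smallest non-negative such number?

Write x = 1501 + 40265·k. Then 40265·k ≡ 4161 − 1501 ≡ 2660 (mod 9754).
Need 40265⁻¹ mod 9754. Extended Euclid on (9754, 1249):
9754 = 7×1249 + 1011
1249 = 1×1011 + 238
1011 = 4×238 + 59
238 = 4×59 + 2
59 = 29×2 + 1
2 = 2×1 + 0
Back-substitute:
1 = 59 − 29·2
1 = −29·238 + 117·59
1 = 117·1011 − 497·238
1 = −497·1249 + 614·1011
1 = 614·9754 − 4795·1249
40265⁻¹ ≡ 4959 (mod 9754), so k ≡ 4959·2660 ≡ 3532 (mod 9754).
x = 1501 + 40265·3532 = 142217481.

142217481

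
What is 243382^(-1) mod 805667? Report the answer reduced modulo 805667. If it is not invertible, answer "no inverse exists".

362428

gcd(805667, 243382) by repeated division:
805667 = 3*243382 + 75521
243382 = 3*75521 + 16819
75521 = 4*16819 + 8245
16819 = 2*8245 + 329
8245 = 25*329 + 20
329 = 16*20 + 9
20 = 2*9 + 2
9 = 4*2 + 1
2 = 2*1 + 0
Since gcd(243382, 805667) = 1, back-substitute to write 1 as a combination:
1 = 9 − 4·2
1 = −4·20 + 9·9
1 = 9·329 − 148·20
1 = −148·8245 + 3709·329
1 = 3709·16819 − 7566·8245
1 = −7566·75521 + 33973·16819
1 = 33973·243382 − 109485·75521
1 = −109485·805667 + 362428·243382
So 243382·362428 ≡ 1 (mod 805667).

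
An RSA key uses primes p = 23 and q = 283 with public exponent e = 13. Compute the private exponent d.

1909

φ(n) = (p−1)(q−1) = 22·282 = 6204.
Need d with 13·d ≡ 1 (mod 6204). Apply the extended Euclidean algorithm:
6204 = 477*13 + 3
13 = 4*3 + 1
3 = 3*1 + 0
Back-substitute:
1 = 13 − 4·3
1 = −4·6204 + 1909·13
So 13·1909 ≡ 1 (mod 6204), hence d = 1909.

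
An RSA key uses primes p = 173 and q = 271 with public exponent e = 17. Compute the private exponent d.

35513

φ(n) = (p−1)(q−1) = 172·270 = 46440.
Need d with 17·d ≡ 1 (mod 46440). Apply the extended Euclidean algorithm:
46440 = 2731×17 + 13
17 = 1×13 + 4
13 = 3×4 + 1
4 = 4×1 + 0
Back-substitute:
1 = 13 − 3·4
1 = −3·17 + 4·13
1 = 4·46440 − 10927·17
So 17·(-10927) ≡ 1 (mod 46440), hence d ≡ -10927 ≡ 35513 (mod 46440).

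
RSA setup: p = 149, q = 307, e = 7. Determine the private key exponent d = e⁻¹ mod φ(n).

φ(n) = (p−1)(q−1) = 148·306 = 45288.
Need d with 7·d ≡ 1 (mod 45288). Apply the extended Euclidean algorithm:
45288 = 6469×7 + 5
7 = 1×5 + 2
5 = 2×2 + 1
2 = 2×1 + 0
Back-substitute:
1 = 5 − 2·2
1 = −2·7 + 3·5
1 = 3·45288 − 19409·7
So 7·(-19409) ≡ 1 (mod 45288), hence d ≡ -19409 ≡ 25879 (mod 45288).

25879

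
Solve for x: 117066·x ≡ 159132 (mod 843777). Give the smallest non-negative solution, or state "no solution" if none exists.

First find gcd(117066, 843777):
843777 = 7·117066 + 24315
117066 = 4·24315 + 19806
24315 = 1·19806 + 4509
19806 = 4·4509 + 1770
4509 = 2·1770 + 969
1770 = 1·969 + 801
969 = 1·801 + 168
801 = 4·168 + 129
168 = 1·129 + 39
129 = 3·39 + 12
39 = 3·12 + 3
12 = 4·3 + 0
gcd = 3 and 3 | 159132, so solutions exist. Divide through by 3: 39022x ≡ 53044 (mod 281259).
Now find 39022⁻¹ mod 281259:
281259 = 7×39022 + 8105
39022 = 4×8105 + 6602
8105 = 1×6602 + 1503
6602 = 4×1503 + 590
1503 = 2×590 + 323
590 = 1×323 + 267
323 = 1×267 + 56
267 = 4×56 + 43
56 = 1×43 + 13
43 = 3×13 + 4
13 = 3×4 + 1
4 = 4×1 + 0
Back-substitute:
1 = 13 − 3·4
1 = −3·43 + 10·13
1 = 10·56 − 13·43
1 = −13·267 + 62·56
1 = 62·323 − 75·267
1 = −75·590 + 137·323
1 = 137·1503 − 349·590
1 = −349·6602 + 1533·1503
1 = 1533·8105 − 1882·6602
1 = −1882·39022 + 9061·8105
1 = 9061·281259 − 65309·39022
So 39022·(-65309) ≡ 1 (mod 281259), i.e. 39022⁻¹ ≡ 215950.
Then x ≡ 215950·53044 ≡ 16507 (mod 281259); the smallest non-negative solution is x = 16507.

16507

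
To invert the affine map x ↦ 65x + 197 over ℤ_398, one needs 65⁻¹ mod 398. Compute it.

49

gcd(398, 65) by repeated division:
398 = 6×65 + 8
65 = 8×8 + 1
8 = 8×1 + 0
The gcd is 1. Working backward:
1 = 65 − 8·8
1 = −8·398 + 49·65
So 65·49 ≡ 1 (mod 398).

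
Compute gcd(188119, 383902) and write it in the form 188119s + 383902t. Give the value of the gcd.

1

Euclidean algorithm:
383902 = 2*188119 + 7664
188119 = 24*7664 + 4183
7664 = 1*4183 + 3481
4183 = 1*3481 + 702
3481 = 4*702 + 673
702 = 1*673 + 29
673 = 23*29 + 6
29 = 4*6 + 5
6 = 1*5 + 1
5 = 5*1 + 0
gcd(188119, 383902) = 1.
Working backward:
1 = 6 − 5
1 = −29 + 5·6
1 = 5·673 − 116·29
1 = −116·702 + 121·673
1 = 121·3481 − 600·702
1 = −600·4183 + 721·3481
1 = 721·7664 − 1321·4183
1 = −1321·188119 + 32425·7664
1 = 32425·383902 − 66171·188119
So 1 = (32425)·383902 + (-66171)·188119.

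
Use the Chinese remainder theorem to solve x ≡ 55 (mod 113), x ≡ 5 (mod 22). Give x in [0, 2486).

Write x = 55 + 113·k. Then 113·k ≡ 5 − 55 ≡ 16 (mod 22).
Need 113⁻¹ mod 22. Extended Euclid on (22, 3):
22 = 7·3 + 1
3 = 3·1 + 0
Back-substitute:
1 = 22 − 7·3
113⁻¹ ≡ 15 (mod 22), so k ≡ 15·16 ≡ 20 (mod 22).
x = 55 + 113·20 = 2315.

2315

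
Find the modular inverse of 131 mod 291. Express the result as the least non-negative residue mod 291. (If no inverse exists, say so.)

Extended Euclidean algorithm:
291 = 2·131 + 29
131 = 4·29 + 15
29 = 1·15 + 14
15 = 1·14 + 1
14 = 14·1 + 0
Since gcd(131, 291) = 1, back-substitute to write 1 as a combination:
1 = 15 − 14
1 = −29 + 2·15
1 = 2·131 − 9·29
1 = −9·291 + 20·131
So 131·20 ≡ 1 (mod 291).

20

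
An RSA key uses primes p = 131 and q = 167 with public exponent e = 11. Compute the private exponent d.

11771

φ(n) = (p−1)(q−1) = 130·166 = 21580.
Need d with 11·d ≡ 1 (mod 21580). Apply the extended Euclidean algorithm:
21580 = 1961*11 + 9
11 = 1*9 + 2
9 = 4*2 + 1
2 = 2*1 + 0
Back-substitute:
1 = 9 − 4·2
1 = −4·11 + 5·9
1 = 5·21580 − 9809·11
So 11·(-9809) ≡ 1 (mod 21580), hence d ≡ -9809 ≡ 11771 (mod 21580).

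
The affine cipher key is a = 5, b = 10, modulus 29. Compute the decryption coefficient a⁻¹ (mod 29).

Extended Euclidean algorithm:
29 = 5×5 + 4
5 = 1×4 + 1
4 = 4×1 + 0
gcd = 1, so the inverse exists. Back-substitute:
1 = 5 − 4
1 = −29 + 6·5
So 5·6 ≡ 1 (mod 29).

6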